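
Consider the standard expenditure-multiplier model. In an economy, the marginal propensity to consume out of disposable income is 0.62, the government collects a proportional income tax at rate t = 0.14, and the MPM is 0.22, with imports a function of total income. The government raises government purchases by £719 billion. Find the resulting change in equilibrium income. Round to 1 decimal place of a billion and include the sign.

Expenditure multiplier = 1/(1 − c(1−t) + m) = 1/(1 − 0.62×0.86 + 0.22) = 1/0.6868 ≈ 1.456.
ΔY = k × ΔG = (+£719 billion) / 0.6868 ≈ +£1,046.9 billion.

+£1,046.9 billion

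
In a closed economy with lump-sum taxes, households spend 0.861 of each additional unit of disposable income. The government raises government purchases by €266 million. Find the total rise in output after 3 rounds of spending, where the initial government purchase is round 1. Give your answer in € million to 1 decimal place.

Round 1 adds ΔG = €266 million; each later round is MPC = 0.861 times the previous.
After 3 rounds: 266 + 229.026 + 197.191386 = ΔG·(1 − c^3)/(1 − c) = 266 × (1 − 0.638277381)/0.139 ≈ €692.2 million.

€692.2 million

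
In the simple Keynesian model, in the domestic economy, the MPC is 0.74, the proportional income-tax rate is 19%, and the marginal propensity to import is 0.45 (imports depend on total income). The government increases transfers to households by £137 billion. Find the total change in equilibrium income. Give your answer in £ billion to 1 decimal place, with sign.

+£119.2 billion

The transfer change shifts disposable income by +£137 billion, so first-round consumption changes by c·ΔTR = 0.74 × (+£137 billion) = +£101.38 billion.
Expenditure multiplier = 1/(1 − c(1−t) + m) = 1/(1 − 0.74×0.81 + 0.45) = 1/0.8506 ≈ 1.176.
The transfer multiplier is c × k ≈ 0.87, so ΔY = k × (c·ΔTR) = (+£101.38 billion) / 0.8506 ≈ +£119.2 billion.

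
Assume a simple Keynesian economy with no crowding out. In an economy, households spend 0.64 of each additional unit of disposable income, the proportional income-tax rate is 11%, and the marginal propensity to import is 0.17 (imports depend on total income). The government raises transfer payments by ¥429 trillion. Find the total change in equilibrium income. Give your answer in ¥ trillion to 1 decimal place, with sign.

The transfer change shifts disposable income by +¥429 trillion, so first-round consumption changes by c·ΔTR = 0.64 × (+¥429 trillion) = +¥274.56 trillion.
Expenditure multiplier = 1/(1 − c(1−t) + m) = 1/(1 − 0.64×0.89 + 0.17) = 1/0.6004 ≈ 1.666.
The transfer multiplier is c × k ≈ 1.066, so ΔY = k × (c·ΔTR) = (+¥274.56 trillion) / 0.6004 ≈ +¥457.3 trillion.

+¥457.3 trillion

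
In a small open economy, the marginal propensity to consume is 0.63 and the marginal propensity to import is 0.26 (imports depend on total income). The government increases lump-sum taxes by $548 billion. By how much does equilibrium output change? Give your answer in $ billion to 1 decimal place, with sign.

A lump-sum tax change of +$548 billion shifts disposable income by −$548 billion; first-round consumption changes by −c × ΔT = −0.63 × (+$548 billion) = −$345.24 billion.
Expenditure multiplier = 1/(1 − c + m) = 1/(1 − 0.63 + 0.26) = 1/0.63 ≈ 1.587.
The tax multiplier is −c × k = −1, so ΔY = k × (−c·ΔT) = (−$345.24 billion) / 0.63 = −$548 billion.

−$548.0 billion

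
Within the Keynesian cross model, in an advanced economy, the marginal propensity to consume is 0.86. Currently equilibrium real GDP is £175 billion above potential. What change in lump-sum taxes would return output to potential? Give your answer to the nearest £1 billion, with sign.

Spending multiplier = 1/(1 − MPC) = 1/(1 − 0.86) = 1/0.14 ≈ 7.143.
Tax multiplier = −c·k = −0.86/0.14 ≈ −6.143. Need ΔY = −£175 billion, so ΔT = ΔY/(−c·k) = −(−£175 billion) × 0.14 / 0.86 ≈ +£28 billion.
The government should raise lump-sum taxes by £28 billion.

+£28 billion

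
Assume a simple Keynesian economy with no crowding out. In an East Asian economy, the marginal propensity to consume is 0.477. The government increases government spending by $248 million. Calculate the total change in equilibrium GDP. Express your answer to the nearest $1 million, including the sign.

Expenditure multiplier = 1/(1 − MPC) = 1/(1 − 0.477) = 1/0.523 ≈ 1.912.
ΔY = k × ΔG = (+$248 million) / 0.523 ≈ +$474 million.

+$474 million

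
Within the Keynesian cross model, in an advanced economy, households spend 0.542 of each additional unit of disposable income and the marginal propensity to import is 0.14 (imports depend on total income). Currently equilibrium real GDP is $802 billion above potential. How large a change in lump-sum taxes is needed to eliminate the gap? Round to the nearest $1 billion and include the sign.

+$885 billion

Spending multiplier = 1/(1 − c + m) = 1/(1 − 0.542 + 0.14) = 1/0.598 ≈ 1.672.
Tax multiplier = −c·k = −0.542/0.598 ≈ −0.906. Need ΔY = −$802 billion, so ΔT = ΔY/(−c·k) = −(−$802 billion) × 0.598 / 0.542 ≈ +$885 billion.
The government should raise lump-sum taxes by $885 billion.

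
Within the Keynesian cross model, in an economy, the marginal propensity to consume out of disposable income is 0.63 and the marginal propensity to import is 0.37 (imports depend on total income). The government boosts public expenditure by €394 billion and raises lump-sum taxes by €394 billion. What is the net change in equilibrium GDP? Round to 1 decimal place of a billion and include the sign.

+€197.0 billion

Expenditure multiplier = 1/(1 − c + m) = 1/(1 − 0.63 + 0.37) = 1/0.74 ≈ 1.351.
ΔG contributes k·ΔG = (+€394 billion) / 0.74 ≈ +€532.4 billion.
ΔT of +€394 billion changes first-round spending by −c·ΔT = −€248.22 billion, contributing k·(−c·ΔT) = (−€248.22 billion) / 0.74 ≈ −€335.4 billion.
Net ΔY = k(ΔG − c·ΔT) = (+€145.78 billion) / 0.74 = +€197 billion.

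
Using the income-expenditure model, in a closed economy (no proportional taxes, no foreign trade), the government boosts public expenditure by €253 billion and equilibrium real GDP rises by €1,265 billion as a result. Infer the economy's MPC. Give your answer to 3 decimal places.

Implied spending multiplier k = ΔY/ΔG = 1,265/253 = 5.
Since k = 1/(1 − MPC), MPC = 1 − 1/k = 1 − ΔG/ΔY = 1 − 253/1,265 = 0.800.

0.800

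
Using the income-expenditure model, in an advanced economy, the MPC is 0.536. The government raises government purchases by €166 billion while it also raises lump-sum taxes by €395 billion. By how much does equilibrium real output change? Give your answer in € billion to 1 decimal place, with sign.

−€98.5 billion

Expenditure multiplier = 1/(1 − MPC) = 1/(1 − 0.536) = 1/0.464 ≈ 2.155.
ΔG contributes k·ΔG = (+€166 billion) / 0.464 ≈ +€357.8 billion.
ΔT of +€395 billion changes first-round spending by −c·ΔT = −€211.72 billion, contributing k·(−c·ΔT) = (−€211.72 billion) / 0.464 ≈ −€456.3 billion.
Net ΔY = k(ΔG − c·ΔT) = (−€45.72 billion) / 0.464 ≈ −€98.5 billion.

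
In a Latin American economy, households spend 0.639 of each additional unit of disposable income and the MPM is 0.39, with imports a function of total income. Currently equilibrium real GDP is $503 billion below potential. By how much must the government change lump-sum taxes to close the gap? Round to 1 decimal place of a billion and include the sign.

−$591.2 billion

Spending multiplier = 1/(1 − c + m) = 1/(1 − 0.639 + 0.39) = 1/0.751 ≈ 1.332.
Tax multiplier = −c·k = −0.639/0.751 ≈ −0.851. Need ΔY = +$503 billion, so ΔT = ΔY/(−c·k) = −(+$503 billion) × 0.751 / 0.639 ≈ −$591.2 billion.
The government should cut lump-sum taxes by $591.2 billion.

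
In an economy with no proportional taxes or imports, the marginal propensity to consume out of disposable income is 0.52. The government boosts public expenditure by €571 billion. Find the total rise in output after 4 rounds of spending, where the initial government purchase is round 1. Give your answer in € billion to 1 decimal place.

€1,102.6 billion

Round 1 adds ΔG = €571 billion; each later round is MPC = 0.52 times the previous.
After 4 rounds: 571 + 296.92 + 154.3984 + 80.287168 = ΔG·(1 − c^4)/(1 − c) = 571 × (1 − 0.07311616)/0.48 ≈ €1,102.6 billion.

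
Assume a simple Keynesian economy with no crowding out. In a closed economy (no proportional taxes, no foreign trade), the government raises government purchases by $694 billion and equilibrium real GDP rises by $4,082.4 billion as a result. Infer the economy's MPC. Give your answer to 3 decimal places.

0.830

Implied spending multiplier k = ΔY/ΔG = 4,082.4/694 ≈ 5.8824.
Since k = 1/(1 − MPC), MPC = 1 − 1/k = 1 − ΔG/ΔY = 1 − 694/4,082.4 ≈ 0.830.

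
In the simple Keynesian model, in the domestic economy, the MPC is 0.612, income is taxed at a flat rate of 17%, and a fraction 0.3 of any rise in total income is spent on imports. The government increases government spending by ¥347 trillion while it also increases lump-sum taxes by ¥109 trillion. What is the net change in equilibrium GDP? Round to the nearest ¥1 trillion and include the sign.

+¥354 trillion

Expenditure multiplier = 1/(1 − c(1−t) + m) = 1/(1 − 0.612×0.83 + 0.3) = 1/0.79204 ≈ 1.263.
ΔG contributes k·ΔG = (+¥347 trillion) / 0.79204 ≈ +¥438.1 trillion.
ΔT of +¥109 trillion changes first-round spending by −c·ΔT = −¥66.708 trillion, contributing k·(−c·ΔT) = (−¥66.708 trillion) / 0.79204 ≈ −¥84.2 trillion.
Net ΔY = k(ΔG − c·ΔT) = (+¥280.292 trillion) / 0.79204 ≈ +¥354 trillion.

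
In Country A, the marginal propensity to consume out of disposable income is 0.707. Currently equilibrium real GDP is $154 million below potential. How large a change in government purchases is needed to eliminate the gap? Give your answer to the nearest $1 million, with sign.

Spending multiplier = 1/(1 − MPC) = 1/(1 − 0.707) = 1/0.293 ≈ 3.413.
Need ΔY = +$154 million, so ΔG = ΔY/k = (+$154 million) × 0.293 ≈ +$45 million.
The government should increase government purchases by $45 million.

+$45 million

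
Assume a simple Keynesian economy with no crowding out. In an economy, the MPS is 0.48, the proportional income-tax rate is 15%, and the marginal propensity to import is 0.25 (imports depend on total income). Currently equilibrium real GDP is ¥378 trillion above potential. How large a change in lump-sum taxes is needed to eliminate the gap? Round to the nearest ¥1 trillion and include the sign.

MPC = 1 − MPS = 1 − 0.48 = 0.52.
Spending multiplier = 1/(1 − c(1−t) + m) = 1/(1 − 0.52×0.85 + 0.25) = 1/0.808 ≈ 1.238.
Tax multiplier = −c·k = −0.52/0.808 ≈ −0.644. Need ΔY = −¥378 trillion, so ΔT = ΔY/(−c·k) = −(−¥378 trillion) × 0.808 / 0.52 ≈ +¥587 trillion.
The government should raise lump-sum taxes by ¥587 trillion.

+¥587 trillion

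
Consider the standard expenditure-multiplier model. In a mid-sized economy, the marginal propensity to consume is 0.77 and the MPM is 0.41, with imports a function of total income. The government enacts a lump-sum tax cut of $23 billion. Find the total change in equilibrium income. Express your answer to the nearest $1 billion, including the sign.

+$28 billion

A lump-sum tax change of −$23 billion shifts disposable income by +$23 billion; first-round consumption changes by −c × ΔT = −0.77 × (−$23 billion) = +$17.71 billion.
Expenditure multiplier = 1/(1 − c + m) = 1/(1 − 0.77 + 0.41) = 1/0.64 ≈ 1.563.
The tax multiplier is −c × k ≈ −1.203, so ΔY = k × (−c·ΔT) = (+$17.71 billion) / 0.64 ≈ +$28 billion.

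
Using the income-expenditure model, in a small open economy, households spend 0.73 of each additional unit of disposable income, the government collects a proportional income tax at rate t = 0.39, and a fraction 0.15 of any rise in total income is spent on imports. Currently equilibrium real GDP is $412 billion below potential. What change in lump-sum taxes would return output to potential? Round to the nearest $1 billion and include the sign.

−$398 billion

Spending multiplier = 1/(1 − c(1−t) + m) = 1/(1 − 0.73×0.61 + 0.15) = 1/0.7047 ≈ 1.419.
Tax multiplier = −c·k = −0.73/0.7047 ≈ −1.036. Need ΔY = +$412 billion, so ΔT = ΔY/(−c·k) = −(+$412 billion) × 0.7047 / 0.73 ≈ −$398 billion.
The government should cut lump-sum taxes by $398 billion.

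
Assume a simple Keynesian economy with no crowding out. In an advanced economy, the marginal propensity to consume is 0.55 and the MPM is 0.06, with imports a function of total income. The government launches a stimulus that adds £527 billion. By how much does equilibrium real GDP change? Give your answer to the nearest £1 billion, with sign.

Expenditure multiplier = 1/(1 − c + m) = 1/(1 − 0.55 + 0.06) = 1/0.51 ≈ 1.961.
ΔY = k × ΔG = (+£527 billion) / 0.51 ≈ +£1,033 billion.

+£1,033 billion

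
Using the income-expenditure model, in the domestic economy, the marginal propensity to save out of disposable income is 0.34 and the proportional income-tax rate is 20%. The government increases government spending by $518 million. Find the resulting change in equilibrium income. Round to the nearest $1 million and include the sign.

MPC = 1 − MPS = 1 − 0.34 = 0.66.
Government-spending multiplier = 1/(1 − c(1−t)) = 1/(1 − 0.66×0.8) = 1/0.472 ≈ 2.119.
ΔY = k × ΔG = (+$518 million) / 0.472 ≈ +$1,097 million.

+$1,097 million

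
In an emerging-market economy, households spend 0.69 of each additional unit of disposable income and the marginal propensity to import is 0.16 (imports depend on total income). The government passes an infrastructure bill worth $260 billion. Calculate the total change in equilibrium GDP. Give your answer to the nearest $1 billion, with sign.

+$553 billion

Expenditure multiplier = 1/(1 − c + m) = 1/(1 − 0.69 + 0.16) = 1/0.47 ≈ 2.128.
ΔY = k × ΔG = (+$260 billion) / 0.47 ≈ +$553 billion.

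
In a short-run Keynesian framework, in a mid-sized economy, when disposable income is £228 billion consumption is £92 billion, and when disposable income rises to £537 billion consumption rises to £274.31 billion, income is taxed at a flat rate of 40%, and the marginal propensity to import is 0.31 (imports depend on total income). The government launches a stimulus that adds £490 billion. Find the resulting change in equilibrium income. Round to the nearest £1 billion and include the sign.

+£513 billion

MPC = ΔC/ΔYd = (274.31 − 92)/(537 − 228) = 182.31/309 = 0.59.
Spending multiplier = 1/(1 − c(1−t) + m) = 1/(1 − 0.59×0.6 + 0.31) = 1/0.956 ≈ 1.046.
ΔY = k × ΔG = (+£490 billion) / 0.956 ≈ +£513 billion.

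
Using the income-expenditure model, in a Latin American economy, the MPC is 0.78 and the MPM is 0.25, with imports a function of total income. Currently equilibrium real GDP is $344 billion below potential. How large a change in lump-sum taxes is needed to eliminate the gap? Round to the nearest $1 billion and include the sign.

−$207 billion

Spending multiplier = 1/(1 − c + m) = 1/(1 − 0.78 + 0.25) = 1/0.47 ≈ 2.128.
Tax multiplier = −c·k = −0.78/0.47 ≈ −1.66. Need ΔY = +$344 billion, so ΔT = ΔY/(−c·k) = −(+$344 billion) × 0.47 / 0.78 ≈ −$207 billion.
The government should cut lump-sum taxes by $207 billion.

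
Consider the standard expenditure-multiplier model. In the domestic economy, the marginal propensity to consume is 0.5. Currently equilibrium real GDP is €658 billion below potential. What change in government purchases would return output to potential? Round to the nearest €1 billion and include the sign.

+€329 billion

Spending multiplier = 1/(1 − MPC) = 1/(1 − 0.5) = 1/0.5 = 2.
Need ΔY = +€658 billion, so ΔG = ΔY/k = (+€658 billion) × 0.5 = +€329 billion.
The government should increase government purchases by €329 billion.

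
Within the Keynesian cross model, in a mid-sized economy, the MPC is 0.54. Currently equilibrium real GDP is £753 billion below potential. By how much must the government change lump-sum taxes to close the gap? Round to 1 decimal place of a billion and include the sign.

−£641.4 billion

Spending multiplier = 1/(1 − MPC) = 1/(1 − 0.54) = 1/0.46 ≈ 2.174.
Tax multiplier = −c·k = −0.54/0.46 ≈ −1.174. Need ΔY = +£753 billion, so ΔT = ΔY/(−c·k) = −(+£753 billion) × 0.46 / 0.54 ≈ −£641.4 billion.
The government should cut lump-sum taxes by £641.4 billion.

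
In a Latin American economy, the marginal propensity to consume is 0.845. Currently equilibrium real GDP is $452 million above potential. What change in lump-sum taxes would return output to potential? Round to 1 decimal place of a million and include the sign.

Spending multiplier = 1/(1 − MPC) = 1/(1 − 0.845) = 1/0.155 ≈ 6.452.
Tax multiplier = −c·k = −0.845/0.155 ≈ −5.452. Need ΔY = −$452 million, so ΔT = ΔY/(−c·k) = −(−$452 million) × 0.155 / 0.845 ≈ +$82.9 million.
The government should raise lump-sum taxes by $82.9 million.

+$82.9 million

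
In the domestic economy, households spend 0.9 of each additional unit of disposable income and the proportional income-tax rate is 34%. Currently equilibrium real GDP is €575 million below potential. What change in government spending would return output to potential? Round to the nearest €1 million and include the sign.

Spending multiplier = 1/(1 − c(1−t)) = 1/(1 − 0.9×0.66) = 1/0.406 ≈ 2.463.
Need ΔY = +€575 million, so ΔG = ΔY/k = (+€575 million) × 0.406 ≈ +€233 million.
The government should increase government spending by €233 million.

+€233 million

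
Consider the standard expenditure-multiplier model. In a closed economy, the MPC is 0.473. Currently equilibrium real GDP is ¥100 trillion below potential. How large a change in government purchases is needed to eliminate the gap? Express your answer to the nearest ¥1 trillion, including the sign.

Spending multiplier = 1/(1 − MPC) = 1/(1 − 0.473) = 1/0.527 ≈ 1.898.
Need ΔY = +¥100 trillion, so ΔG = ΔY/k = (+¥100 trillion) × 0.527 ≈ +¥53 trillion.
The government should increase government purchases by ¥53 trillion.

+¥53 trillion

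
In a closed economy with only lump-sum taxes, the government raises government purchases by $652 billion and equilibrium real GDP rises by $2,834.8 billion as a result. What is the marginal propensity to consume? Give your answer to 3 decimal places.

Implied spending multiplier k = ΔY/ΔG = 2,834.8/652 ≈ 4.3479.
Since k = 1/(1 − MPC), MPC = 1 − 1/k = 1 − ΔG/ΔY = 1 − 652/2,834.8 ≈ 0.770.

0.770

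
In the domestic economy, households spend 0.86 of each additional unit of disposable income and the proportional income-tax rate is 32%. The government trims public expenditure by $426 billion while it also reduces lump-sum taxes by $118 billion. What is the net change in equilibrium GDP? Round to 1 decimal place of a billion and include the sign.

Expenditure multiplier = 1/(1 − c(1−t)) = 1/(1 − 0.86×0.68) = 1/0.4152 ≈ 2.408.
ΔG contributes k·ΔG = (−$426 billion) / 0.4152 ≈ −$1,026 billion.
ΔT of −$118 billion changes first-round spending by −c·ΔT = +$101.48 billion, contributing k·(−c·ΔT) = (+$101.48 billion) / 0.4152 ≈ +$244.4 billion.
Net ΔY = k(ΔG − c·ΔT) = (−$324.52 billion) / 0.4152 ≈ −$781.6 billion.

−$781.6 billion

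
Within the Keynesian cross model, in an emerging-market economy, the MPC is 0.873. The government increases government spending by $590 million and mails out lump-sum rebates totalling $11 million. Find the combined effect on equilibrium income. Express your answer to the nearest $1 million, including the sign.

+$4,721 million

Expenditure multiplier = 1/(1 − MPC) = 1/(1 − 0.873) = 1/0.127 ≈ 7.874.
ΔG contributes k·ΔG = (+$590 million) / 0.127 ≈ +$4,645.7 million.
ΔT of −$11 million changes first-round spending by −c·ΔT = +$9.603 million, contributing k·(−c·ΔT) = (+$9.603 million) / 0.127 ≈ +$75.6 million.
Net ΔY = k(ΔG − c·ΔT) = (+$599.603 million) / 0.127 ≈ +$4,721 million.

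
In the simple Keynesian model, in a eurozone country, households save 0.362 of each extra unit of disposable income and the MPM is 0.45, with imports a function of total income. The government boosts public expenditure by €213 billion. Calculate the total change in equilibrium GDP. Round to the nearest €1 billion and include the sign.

MPC = 1 − MPS = 1 − 0.362 = 0.638.
Government-spending multiplier = 1/(1 − c + m) = 1/(1 − 0.638 + 0.45) = 1/0.812 ≈ 1.232.
ΔY = k × ΔG = (+€213 billion) / 0.812 ≈ +€262 billion.

+€262 billion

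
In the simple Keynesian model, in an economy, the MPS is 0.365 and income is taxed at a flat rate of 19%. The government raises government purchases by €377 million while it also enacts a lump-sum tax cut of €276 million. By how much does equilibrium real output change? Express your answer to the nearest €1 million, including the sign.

MPC = 1 − MPS = 1 − 0.365 = 0.635.
Expenditure multiplier = 1/(1 − c(1−t)) = 1/(1 − 0.635×0.81) = 1/0.48565 ≈ 2.059.
ΔG contributes k·ΔG = (+€377 million) / 0.48565 ≈ +€776.3 million.
ΔT of −€276 million changes first-round spending by −c·ΔT = +€175.26 million, contributing k·(−c·ΔT) = (+€175.26 million) / 0.48565 ≈ +€360.9 million.
Net ΔY = k(ΔG − c·ΔT) = (+€552.26 million) / 0.48565 ≈ +€1,137 million.

+€1,137 million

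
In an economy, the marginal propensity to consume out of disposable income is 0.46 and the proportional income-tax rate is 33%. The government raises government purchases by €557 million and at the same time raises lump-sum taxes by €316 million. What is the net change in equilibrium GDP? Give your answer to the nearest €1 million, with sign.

Expenditure multiplier = 1/(1 − c(1−t)) = 1/(1 − 0.46×0.67) = 1/0.6918 ≈ 1.446.
ΔG contributes k·ΔG = (+€557 million) / 0.6918 ≈ +€805.1 million.
ΔT of +€316 million changes first-round spending by −c·ΔT = −€145.36 million, contributing k·(−c·ΔT) = (−€145.36 million) / 0.6918 ≈ −€210.1 million.
Net ΔY = k(ΔG − c·ΔT) = (+€411.64 million) / 0.6918 ≈ +€595 million.

+€595 million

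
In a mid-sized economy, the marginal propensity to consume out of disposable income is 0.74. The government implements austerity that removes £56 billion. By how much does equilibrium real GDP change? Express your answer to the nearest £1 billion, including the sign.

−£215 billion

Government-spending multiplier = 1/(1 − MPC) = 1/(1 − 0.74) = 1/0.26 ≈ 3.846.
ΔY = k × ΔG = (−£56 billion) / 0.26 ≈ −£215 billion.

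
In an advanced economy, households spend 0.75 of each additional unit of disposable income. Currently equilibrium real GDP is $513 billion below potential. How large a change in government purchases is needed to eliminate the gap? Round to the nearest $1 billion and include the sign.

Spending multiplier = 1/(1 − MPC) = 1/(1 − 0.75) = 1/0.25 = 4.
Need ΔY = +$513 billion, so ΔG = ΔY/k = (+$513 billion) × 0.25 ≈ +$128 billion.
The government should increase government purchases by $128 billion.

+$128 billion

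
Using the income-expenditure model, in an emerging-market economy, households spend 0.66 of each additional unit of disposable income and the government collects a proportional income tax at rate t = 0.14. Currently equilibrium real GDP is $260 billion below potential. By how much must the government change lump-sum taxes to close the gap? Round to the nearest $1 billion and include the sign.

−$170 billion

Spending multiplier = 1/(1 − c(1−t)) = 1/(1 − 0.66×0.86) = 1/0.4324 ≈ 2.313.
Tax multiplier = −c·k = −0.66/0.4324 ≈ −1.526. Need ΔY = +$260 billion, so ΔT = ΔY/(−c·k) = −(+$260 billion) × 0.4324 / 0.66 ≈ −$170 billion.
The government should cut lump-sum taxes by $170 billion.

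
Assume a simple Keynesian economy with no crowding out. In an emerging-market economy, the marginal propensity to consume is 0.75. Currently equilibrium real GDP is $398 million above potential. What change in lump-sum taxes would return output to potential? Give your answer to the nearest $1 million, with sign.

Spending multiplier = 1/(1 − MPC) = 1/(1 − 0.75) = 1/0.25 = 4.
Tax multiplier = −c·k = −0.75/0.25 = −3. Need ΔY = −$398 million, so ΔT = ΔY/(−c·k) = −(−$398 million) × 0.25 / 0.75 ≈ +$133 million.
The government should raise lump-sum taxes by $133 million.

+$133 million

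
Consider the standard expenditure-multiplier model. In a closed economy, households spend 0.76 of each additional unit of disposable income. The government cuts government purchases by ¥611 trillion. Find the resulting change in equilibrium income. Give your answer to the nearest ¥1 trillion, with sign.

Government-spending multiplier = 1/(1 − MPC) = 1/(1 − 0.76) = 1/0.24 ≈ 4.167.
ΔY = k × ΔG = (−¥611 trillion) / 0.24 ≈ −¥2,546 trillion.

−¥2,546 trillion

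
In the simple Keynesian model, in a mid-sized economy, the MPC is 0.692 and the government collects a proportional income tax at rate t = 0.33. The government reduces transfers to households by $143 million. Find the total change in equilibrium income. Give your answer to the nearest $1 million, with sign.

−$184 million

The transfer change shifts disposable income by −$143 million, so first-round consumption changes by c·ΔTR = 0.692 × (−$143 million) = −$98.956 million.
Expenditure multiplier = 1/(1 − c(1−t)) = 1/(1 − 0.692×0.67) = 1/0.53636 ≈ 1.864.
The transfer multiplier is c × k ≈ 1.29, so ΔY = k × (c·ΔTR) = (−$98.956 million) / 0.53636 ≈ −$184 million.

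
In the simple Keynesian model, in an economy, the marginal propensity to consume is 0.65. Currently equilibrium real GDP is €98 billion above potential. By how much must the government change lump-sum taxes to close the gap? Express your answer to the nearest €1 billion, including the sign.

+€53 billion

Spending multiplier = 1/(1 − MPC) = 1/(1 − 0.65) = 1/0.35 ≈ 2.857.
Tax multiplier = −c·k = −0.65/0.35 ≈ −1.857. Need ΔY = −€98 billion, so ΔT = ΔY/(−c·k) = −(−€98 billion) × 0.35 / 0.65 ≈ +€53 billion.
The government should raise lump-sum taxes by €53 billion.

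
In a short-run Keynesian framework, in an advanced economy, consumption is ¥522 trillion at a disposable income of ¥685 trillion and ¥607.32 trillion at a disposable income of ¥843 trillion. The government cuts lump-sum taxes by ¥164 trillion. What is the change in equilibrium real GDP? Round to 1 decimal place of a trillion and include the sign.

+¥192.5 trillion

MPC = ΔC/ΔYd = (607.32 − 522)/(843 − 685) = 85.32/158 = 0.54.
A lump-sum tax change of −¥164 trillion shifts disposable income by +¥164 trillion; first-round consumption changes by −c × ΔT = −0.54 × (−¥164 trillion) = +¥88.56 trillion.
Expenditure multiplier = 1/(1 − MPC) = 1/(1 − 0.54) = 1/0.46 ≈ 2.174.
The tax multiplier is −c × k ≈ −1.174, so ΔY = k × (−c·ΔT) = (+¥88.56 trillion) / 0.46 ≈ +¥192.5 trillion.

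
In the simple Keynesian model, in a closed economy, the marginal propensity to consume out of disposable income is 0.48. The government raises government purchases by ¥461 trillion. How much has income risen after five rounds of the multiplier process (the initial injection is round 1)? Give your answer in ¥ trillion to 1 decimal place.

Round 1 adds ΔG = ¥461 trillion; each later round is MPC = 0.48 times the previous.
After 5 rounds: 461 + 221.28 + 106.2144 + 50.982912 + 24.47179776 = ΔG·(1 − c^5)/(1 − c) = 461 × (1 − 0.0254803968)/0.52 ≈ ¥863.9 trillion.

¥863.9 trillion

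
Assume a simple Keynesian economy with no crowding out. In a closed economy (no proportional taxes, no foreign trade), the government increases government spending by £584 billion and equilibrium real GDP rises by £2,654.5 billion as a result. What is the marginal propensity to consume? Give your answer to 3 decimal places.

0.780

Implied spending multiplier k = ΔY/ΔG = 2,654.5/584 ≈ 4.5454.
Since k = 1/(1 − MPC), MPC = 1 − 1/k = 1 − ΔG/ΔY = 1 − 584/2,654.5 ≈ 0.780.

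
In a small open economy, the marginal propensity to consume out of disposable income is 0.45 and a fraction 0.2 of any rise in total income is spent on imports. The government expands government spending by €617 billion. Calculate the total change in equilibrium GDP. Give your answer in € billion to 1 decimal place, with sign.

+€822.7 billion

Government-spending multiplier = 1/(1 − c + m) = 1/(1 − 0.45 + 0.2) = 1/0.75 ≈ 1.333.
ΔY = k × ΔG = (+€617 billion) / 0.75 ≈ +€822.7 billion.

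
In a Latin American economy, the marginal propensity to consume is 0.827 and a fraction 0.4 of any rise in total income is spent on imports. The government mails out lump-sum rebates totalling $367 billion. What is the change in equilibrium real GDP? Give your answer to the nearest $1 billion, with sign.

+$530 billion

A lump-sum tax change of −$367 billion shifts disposable income by +$367 billion; first-round consumption changes by −c × ΔT = −0.827 × (−$367 billion) = +$303.509 billion.
Expenditure multiplier = 1/(1 − c + m) = 1/(1 − 0.827 + 0.4) = 1/0.573 ≈ 1.745.
The tax multiplier is −c × k ≈ −1.443, so ΔY = k × (−c·ΔT) = (+$303.509 billion) / 0.573 ≈ +$530 billion.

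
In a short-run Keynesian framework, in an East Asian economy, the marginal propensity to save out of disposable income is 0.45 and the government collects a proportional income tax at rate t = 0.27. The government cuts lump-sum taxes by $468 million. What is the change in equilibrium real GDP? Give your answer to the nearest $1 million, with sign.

+$430 million

MPC = 1 − MPS = 1 − 0.45 = 0.55.
A lump-sum tax change of −$468 million shifts disposable income by +$468 million; first-round consumption changes by −c × ΔT = −0.55 × (−$468 million) = +$257.4 million.
Expenditure multiplier = 1/(1 − c(1−t)) = 1/(1 − 0.55×0.73) = 1/0.5985 ≈ 1.671.
The tax multiplier is −c × k ≈ −0.919, so ΔY = k × (−c·ΔT) = (+$257.4 million) / 0.5985 ≈ +$430 million.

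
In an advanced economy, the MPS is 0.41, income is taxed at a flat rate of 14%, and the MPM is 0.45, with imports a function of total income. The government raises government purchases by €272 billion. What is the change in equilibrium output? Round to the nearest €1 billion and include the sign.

MPC = 1 − MPS = 1 − 0.41 = 0.59.
Spending multiplier = 1/(1 − c(1−t) + m) = 1/(1 − 0.59×0.86 + 0.45) = 1/0.9426 ≈ 1.061.
ΔY = k × ΔG = (+€272 billion) / 0.9426 ≈ +€289 billion.

+€289 billion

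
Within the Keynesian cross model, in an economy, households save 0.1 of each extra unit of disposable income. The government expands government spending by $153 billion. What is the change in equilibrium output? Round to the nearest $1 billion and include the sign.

+$1,530 billion

MPC = 1 − MPS = 1 − 0.1 = 0.9.
Expenditure multiplier = 1/(1 − MPC) = 1/(1 − 0.9) = 1/0.1 = 10.
ΔY = k × ΔG = (+$153 billion) / 0.1 = +$1,530 billion.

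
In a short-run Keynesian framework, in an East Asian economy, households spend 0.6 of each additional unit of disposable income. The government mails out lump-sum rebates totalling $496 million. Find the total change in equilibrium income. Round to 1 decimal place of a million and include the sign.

+$744.0 million

A lump-sum tax change of −$496 million shifts disposable income by +$496 million; first-round consumption changes by −c × ΔT = −0.6 × (−$496 million) = +$297.6 million.
Expenditure multiplier = 1/(1 − MPC) = 1/(1 − 0.6) = 1/0.4 = 2.5.
The tax multiplier is −c × k = −1.5, so ΔY = k × (−c·ΔT) = (+$297.6 million) / 0.4 = +$744 million.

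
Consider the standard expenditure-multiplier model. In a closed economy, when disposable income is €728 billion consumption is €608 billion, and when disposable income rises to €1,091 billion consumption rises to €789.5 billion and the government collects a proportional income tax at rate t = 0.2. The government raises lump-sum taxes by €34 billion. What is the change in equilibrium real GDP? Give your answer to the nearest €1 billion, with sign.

−€28 billion

MPC = ΔC/ΔYd = (789.5 − 608)/(1,091 − 728) = 181.5/363 = 0.5.
A lump-sum tax change of +€34 billion shifts disposable income by −€34 billion; first-round consumption changes by −c × ΔT = −0.5 × (+€34 billion) = −€17 billion.
Expenditure multiplier = 1/(1 − c(1−t)) = 1/(1 − 0.5×0.8) = 1/0.6 ≈ 1.667.
The tax multiplier is −c × k ≈ −0.833, so ΔY = k × (−c·ΔT) = (−€17 billion) / 0.6 ≈ −€28 billion.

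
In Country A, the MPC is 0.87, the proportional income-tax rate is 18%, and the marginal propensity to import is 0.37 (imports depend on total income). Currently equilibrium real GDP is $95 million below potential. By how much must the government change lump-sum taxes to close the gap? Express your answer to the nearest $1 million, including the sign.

Spending multiplier = 1/(1 − c(1−t) + m) = 1/(1 − 0.87×0.82 + 0.37) = 1/0.6566 ≈ 1.523.
Tax multiplier = −c·k = −0.87/0.6566 ≈ −1.325. Need ΔY = +$95 million, so ΔT = ΔY/(−c·k) = −(+$95 million) × 0.6566 / 0.87 ≈ −$72 million.
The government should cut lump-sum taxes by $72 million.

−$72 million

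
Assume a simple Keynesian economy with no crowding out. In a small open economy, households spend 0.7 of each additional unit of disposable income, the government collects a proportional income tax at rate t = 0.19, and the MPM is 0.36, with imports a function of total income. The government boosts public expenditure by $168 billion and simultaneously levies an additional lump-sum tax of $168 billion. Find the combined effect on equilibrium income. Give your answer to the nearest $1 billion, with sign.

+$64 billion

Expenditure multiplier = 1/(1 − c(1−t) + m) = 1/(1 − 0.7×0.81 + 0.36) = 1/0.793 ≈ 1.261.
ΔG contributes k·ΔG = (+$168 billion) / 0.793 ≈ +$211.9 billion.
ΔT of +$168 billion changes first-round spending by −c·ΔT = −$117.6 billion, contributing k·(−c·ΔT) = (−$117.6 billion) / 0.793 ≈ −$148.3 billion.
Net ΔY = k(ΔG − c·ΔT) = (+$50.4 billion) / 0.793 ≈ +$64 billion.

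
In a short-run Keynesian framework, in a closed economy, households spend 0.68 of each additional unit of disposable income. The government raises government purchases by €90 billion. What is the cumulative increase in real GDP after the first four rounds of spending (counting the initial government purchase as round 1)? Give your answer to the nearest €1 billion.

€221 billion

Round 1 adds ΔG = €90 billion; each later round is MPC = 0.68 times the previous.
After 4 rounds: 90 + 61.2 + 41.616 + 28.29888 = ΔG·(1 − c^4)/(1 − c) = 90 × (1 − 0.21381376)/0.32 ≈ €221 billion.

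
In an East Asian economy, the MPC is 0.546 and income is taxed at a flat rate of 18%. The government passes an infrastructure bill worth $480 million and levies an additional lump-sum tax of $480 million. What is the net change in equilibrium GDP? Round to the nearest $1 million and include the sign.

+$395 million

Expenditure multiplier = 1/(1 − c(1−t)) = 1/(1 − 0.546×0.82) = 1/0.55228 ≈ 1.811.
ΔG contributes k·ΔG = (+$480 million) / 0.55228 ≈ +$869.1 million.
ΔT of +$480 million changes first-round spending by −c·ΔT = −$262.08 million, contributing k·(−c·ΔT) = (−$262.08 million) / 0.55228 ≈ −$474.5 million.
Net ΔY = k(ΔG − c·ΔT) = (+$217.92 million) / 0.55228 ≈ +$395 million.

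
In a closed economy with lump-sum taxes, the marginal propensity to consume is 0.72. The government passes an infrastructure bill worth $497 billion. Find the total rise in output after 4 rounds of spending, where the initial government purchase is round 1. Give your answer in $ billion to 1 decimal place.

Round 1 adds ΔG = $497 billion; each later round is MPC = 0.72 times the previous.
After 4 rounds: 497 + 357.84 + 257.6448 + 185.504256 = ΔG·(1 − c^4)/(1 − c) = 497 × (1 − 0.26873856)/0.28 ≈ $1,298 billion.

$1,298.0 billion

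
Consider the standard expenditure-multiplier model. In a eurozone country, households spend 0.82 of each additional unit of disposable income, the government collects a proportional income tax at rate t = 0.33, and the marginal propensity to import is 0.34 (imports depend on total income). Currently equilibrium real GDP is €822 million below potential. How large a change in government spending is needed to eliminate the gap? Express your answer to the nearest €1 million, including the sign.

+€650 million

Spending multiplier = 1/(1 − c(1−t) + m) = 1/(1 − 0.82×0.67 + 0.34) = 1/0.7906 ≈ 1.265.
Need ΔY = +€822 million, so ΔG = ΔY/k = (+€822 million) × 0.7906 ≈ +€650 million.
The government should increase government spending by €650 million.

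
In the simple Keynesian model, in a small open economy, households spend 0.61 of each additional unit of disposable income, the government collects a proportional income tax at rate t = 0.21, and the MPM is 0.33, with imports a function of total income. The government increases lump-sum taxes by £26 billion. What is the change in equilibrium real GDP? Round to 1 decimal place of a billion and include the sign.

−£18.7 billion

A lump-sum tax change of +£26 billion shifts disposable income by −£26 billion; first-round consumption changes by −c × ΔT = −0.61 × (+£26 billion) = −£15.86 billion.
Expenditure multiplier = 1/(1 − c(1−t) + m) = 1/(1 − 0.61×0.79 + 0.33) = 1/0.8481 ≈ 1.179.
The tax multiplier is −c × k ≈ −0.719, so ΔY = k × (−c·ΔT) = (−£15.86 billion) / 0.8481 ≈ −£18.7 billion.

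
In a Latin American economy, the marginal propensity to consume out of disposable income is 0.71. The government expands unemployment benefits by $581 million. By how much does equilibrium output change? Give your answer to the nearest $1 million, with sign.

+$1,422 million

The transfer change shifts disposable income by +$581 million, so first-round consumption changes by c·ΔTR = 0.71 × (+$581 million) = +$412.51 million.
Expenditure multiplier = 1/(1 − MPC) = 1/(1 − 0.71) = 1/0.29 ≈ 3.448.
The transfer multiplier is c × k ≈ 2.448, so ΔY = k × (c·ΔTR) = (+$412.51 million) / 0.29 ≈ +$1,422 million.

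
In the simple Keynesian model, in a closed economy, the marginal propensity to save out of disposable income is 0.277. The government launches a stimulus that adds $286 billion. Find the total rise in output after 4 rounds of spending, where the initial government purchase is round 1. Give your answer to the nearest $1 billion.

MPC = 1 − MPS = 1 − 0.277 = 0.723.
Round 1 adds ΔG = $286 billion; each later round is MPC = 0.723 times the previous.
After 4 rounds: 286 + 206.778 + 149.500494 + 108.088857162 = ΔG·(1 − c^4)/(1 − c) = 286 × (1 − 0.273245607441)/0.277 ≈ $750 billion.

$750 billion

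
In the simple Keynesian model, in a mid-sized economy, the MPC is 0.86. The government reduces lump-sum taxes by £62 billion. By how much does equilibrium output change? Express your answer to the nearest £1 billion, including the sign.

+£381 billion

A lump-sum tax change of −£62 billion shifts disposable income by +£62 billion; first-round consumption changes by −c × ΔT = −0.86 × (−£62 billion) = +£53.32 billion.
Expenditure multiplier = 1/(1 − MPC) = 1/(1 − 0.86) = 1/0.14 ≈ 7.143.
The tax multiplier is −c × k ≈ −6.143, so ΔY = k × (−c·ΔT) = (+£53.32 billion) / 0.14 ≈ +£381 billion.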